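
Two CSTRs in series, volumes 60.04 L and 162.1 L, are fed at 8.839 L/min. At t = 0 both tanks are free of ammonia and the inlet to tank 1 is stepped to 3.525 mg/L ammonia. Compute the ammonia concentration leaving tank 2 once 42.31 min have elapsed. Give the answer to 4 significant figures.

2.972 mg/L

Species balance on tank i: dCᵢ/dt = (Cᵢ₋₁ − Cᵢ)/τᵢ with τᵢ = Vᵢ/Q.
τ₁ = 60.04/8.839 = 6.79262 min; τ₂ = 162.1/8.839 = 18.3392 min.
Solving the cascade with C₁(0)=C₂(0)=0 gives C₂(t) = C_in[1 − (τ₁ e^(−t/τ₁) − τ₂ e^(−t/τ₂))/(τ₁ − τ₂)].
At t = 42.31: e^(−t/τ₁) = 0.00197179, e^(−t/τ₂) = 0.0995513.
C₂ = 3.525·[1 − (6.79262·0.00197179 − 18.3392·0.0995513)/(-11.5466)] = 3.525·0.843045 = 2.97173 mg/L.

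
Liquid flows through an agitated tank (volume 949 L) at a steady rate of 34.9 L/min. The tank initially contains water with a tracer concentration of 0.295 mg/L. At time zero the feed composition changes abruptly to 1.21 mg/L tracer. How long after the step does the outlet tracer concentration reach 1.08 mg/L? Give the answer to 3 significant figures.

Species balance: V dC/dt = Q(C_in − C) ⇒ τ = V/Q = 27.192 min.
C(t) = C_in + (C₀ − C_in) e^(−t/τ). Set C = 1.08 and solve for t:
e^(−t/τ) = (C − C_in)/(C₀ − C_in) = (1.08 − 1.21)/(0.295 − 1.21) = 0.14208
t = −τ ln(…) = 27.192 × 1.9514 = 53.062 min.

53.1 min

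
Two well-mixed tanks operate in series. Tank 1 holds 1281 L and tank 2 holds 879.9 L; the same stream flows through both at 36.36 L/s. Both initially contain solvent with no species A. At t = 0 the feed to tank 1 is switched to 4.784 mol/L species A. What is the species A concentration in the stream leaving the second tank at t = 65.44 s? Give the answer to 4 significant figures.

Time constants: τᵢ = Vᵢ/Q for each well-mixed tank.
τ₁ = 1281/36.36 = 35.2310 s; τ₂ = 879.9/36.36 = 24.1997 s.
Solving the cascade with C₁(0)=C₂(0)=0 gives C₂(t) = C_in[1 − (τ₁ e^(−t/τ₁) − τ₂ e^(−t/τ₂))/(τ₁ − τ₂)].
At t = 65.44: e^(−t/τ₁) = 0.156069, e^(−t/τ₂) = 0.0669259.
C₂ = 4.784·[1 − (35.2310·0.156069 − 24.1997·0.0669259)/(11.0314)] = 4.784·0.648375 = 3.10182 mol/L.

3.102 mol/L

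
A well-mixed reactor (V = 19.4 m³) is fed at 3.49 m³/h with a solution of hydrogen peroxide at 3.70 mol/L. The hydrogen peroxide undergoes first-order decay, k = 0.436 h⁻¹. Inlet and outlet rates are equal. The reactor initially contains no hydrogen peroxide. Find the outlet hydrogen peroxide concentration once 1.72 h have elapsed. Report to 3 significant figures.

Species balance: V dC/dt = Q C_in − Q C − k V C.
dC/dt = (Q/V) C_in − (Q/V + k) C; effective rate a = Q/V + k = 0.17990 + 0.436 = 0.61590 h⁻¹.
C_ss = Q C_in/(Q + kV) = 1.0807 mol/L; C(t) = C_ss + (C₀ − C_ss) e^(−a t).
C(1.72) = 1.0807 + (-1.0807)·e^(−0.61590·1.72) = 1.0807 + (-1.0807)·0.34668 = 0.70606 mol/L.

0.706 mol/L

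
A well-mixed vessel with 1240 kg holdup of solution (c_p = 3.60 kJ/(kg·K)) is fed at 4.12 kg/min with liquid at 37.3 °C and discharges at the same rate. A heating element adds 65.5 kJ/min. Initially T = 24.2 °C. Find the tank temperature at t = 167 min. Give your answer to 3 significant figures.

Unsteady energy balance on the tank contents: M c_p dT/dt = ṁ c_p (T_in − T) + 65.5.
Rearrange: dT/dt = (T_ss − T)/τ with τ = M/ṁ = 300.97 min and T_ss = T_in + Q̇/(ṁ c_p) = 41.716 °C.
Solution: T(t) = T_ss + (T₀ − T_ss) e^(−t/τ).
T(167) = 41.716 + (-17.516)·e^(−167/300.97) = 41.716 + (-17.516)·0.57415 = 31.659 °C.

31.7 °C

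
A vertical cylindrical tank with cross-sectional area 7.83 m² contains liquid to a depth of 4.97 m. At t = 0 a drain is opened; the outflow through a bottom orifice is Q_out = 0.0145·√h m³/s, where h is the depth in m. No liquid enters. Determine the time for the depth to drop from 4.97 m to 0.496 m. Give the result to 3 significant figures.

1650 s

Accumulation of liquid (constant cross-section A): A dh/dt = −0.0145 √h.
This is separable: 2 d(√h)/dt = −0.0145/A, so √h = √h₀ − (0.0145/(2A)) t.
t = 2A(√h₀ − √h)/0.0145 = 2·7.83·(√4.97 − √0.496)/0.0145
  = 15.660 × (2.2293 − 0.70427) / 0.0145 = 1647.1 s.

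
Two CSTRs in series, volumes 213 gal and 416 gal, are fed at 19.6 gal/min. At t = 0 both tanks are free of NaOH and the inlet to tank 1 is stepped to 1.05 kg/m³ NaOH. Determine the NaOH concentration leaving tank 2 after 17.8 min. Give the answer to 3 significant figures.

Species balance on tank i: dCᵢ/dt = (Cᵢ₋₁ − Cᵢ)/τᵢ with τᵢ = Vᵢ/Q.
τ₁ = 213/19.6 = 10.867 min; τ₂ = 416/19.6 = 21.224 min.
Tank 1: C₁ = C_in(1 − e^(−t/τ₁)). Tank 2 (τ₁ ≠ τ₂): C₂ = C_in[1 − (τ₁ e^(−t/τ₁) − τ₂ e^(−t/τ₂))/(τ₁ − τ₂)].
At t = 17.8: e^(−t/τ₁) = 0.19438, e^(−t/τ₂) = 0.43229.
C₂ = 1.05·[1 − (10.867·0.19438 − 21.224·0.43229)/(-10.357)] = 1.05·0.31808 = 0.33398 kg/m³.

0.334 kg/m³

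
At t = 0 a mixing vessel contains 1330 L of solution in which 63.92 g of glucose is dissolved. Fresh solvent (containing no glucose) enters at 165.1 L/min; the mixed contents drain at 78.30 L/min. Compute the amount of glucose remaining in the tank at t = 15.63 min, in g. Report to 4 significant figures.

Let m(t) be the amount of glucose. Volume: V(t) = V₀ + (Q_in − Q_out) t = 1330 + 86.8000 t; V(15.63) = 2686.68 L.
No glucose enters, so dm/dt = −Q_out · (m/V).
Separate: dm/m = −Q_out dt/V(t) ⇒ ln(m/m₀) = −(Q_out/(Q_in−Q_out)) ln(V/V₀).
m = m₀ (V₀/V)^(Q_out/(Q_in−Q_out)) = 63.92 × (1330/2686.68)^(0.902074) = 33.8981 g.

33.90 g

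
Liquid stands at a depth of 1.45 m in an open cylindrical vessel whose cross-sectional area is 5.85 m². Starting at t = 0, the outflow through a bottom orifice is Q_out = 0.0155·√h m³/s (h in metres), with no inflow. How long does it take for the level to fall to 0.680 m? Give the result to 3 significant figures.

286 s

A dh/dt = −Q_out = −0.0155 √h.
Separate and integrate: 2(√h − √h₀) = −(0.0155/A) t.
t = 2A(√h₀ − √h)/0.0155 = 2·5.85·(√1.45 − √0.680)/0.0155
  = 11.700 × (1.2042 − 0.82462) / 0.0155 = 286.49 s.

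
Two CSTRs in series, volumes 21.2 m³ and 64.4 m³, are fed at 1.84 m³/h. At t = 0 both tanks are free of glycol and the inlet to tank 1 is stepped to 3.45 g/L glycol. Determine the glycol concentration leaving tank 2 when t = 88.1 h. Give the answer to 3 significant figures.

3.04 g/L

Each tank obeys Vᵢ dCᵢ/dt = Q(Cᵢ₋₁ − Cᵢ), so τᵢ = Vᵢ/Q.
τ₁ = 21.2/1.84 = 11.522 h; τ₂ = 64.4/1.84 = 35.000 h.
Tank 1: C₁ = C_in(1 − e^(−t/τ₁)). Tank 2 (τ₁ ≠ τ₂): C₂ = C_in[1 − (τ₁ e^(−t/τ₁) − τ₂ e^(−t/τ₂))/(τ₁ − τ₂)].
At t = 88.1: e^(−t/τ₁) = 0.00047775, e^(−t/τ₂) = 0.080690.
C₂ = 3.45·[1 − (11.522·0.00047775 − 35.000·0.080690)/(-23.478)] = 3.45·0.87995 = 3.0358 g/L.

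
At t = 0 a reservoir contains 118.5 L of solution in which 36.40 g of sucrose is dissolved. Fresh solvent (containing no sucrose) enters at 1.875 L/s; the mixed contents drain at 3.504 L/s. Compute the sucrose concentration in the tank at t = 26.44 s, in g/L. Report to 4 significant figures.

Total volume: dV/dt = Q_in − Q_out = -1.62900 L/s, so V(t) = 118.5 − 1.62900 t and V(26.44) = 75.4292 L.
Species balance (pure solvent in): dm/dt = −Q_out · m/V(t).
dm/m = −Q_out dt/(V₀ − 1.62900 t); integrating gives ln(m/m₀) = −(Q_out/(Q_in−Q_out)) ln(V/V₀).
m = m₀ (V₀/V)^(Q_out/(Q_in−Q_out)) = 36.40 × (118.5/75.4292)^(-2.15101) = 13.7759 g.
C = m/V = 13.7759/75.4292 = 0.182633 g/L.

0.1826 g/L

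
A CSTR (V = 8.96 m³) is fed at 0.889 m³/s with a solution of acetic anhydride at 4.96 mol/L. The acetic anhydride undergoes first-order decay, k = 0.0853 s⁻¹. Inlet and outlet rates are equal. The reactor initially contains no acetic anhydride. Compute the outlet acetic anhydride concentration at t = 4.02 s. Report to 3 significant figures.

V dC/dt = Q(C_in − C) − k V C.
This is linear with rate a = Q/V + k = 0.18452 s⁻¹.
C_ss = Q C_in/(Q + kV) = 2.6671 mol/L; C(t) = C_ss + (C₀ − C_ss) e^(−a t).
C(4.02) = 2.6671 + (-2.6671)·e^(−0.18452·4.02) = 2.6671 + (-2.6671)·0.47627 = 1.3968 mol/L.

1.40 mol/L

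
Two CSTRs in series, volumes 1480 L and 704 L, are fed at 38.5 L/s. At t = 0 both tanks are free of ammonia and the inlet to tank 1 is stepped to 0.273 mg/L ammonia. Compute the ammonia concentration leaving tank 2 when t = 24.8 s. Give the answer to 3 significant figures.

0.0637 mg/L

Species balance on tank i: dCᵢ/dt = (Cᵢ₋₁ − Cᵢ)/τᵢ with τᵢ = Vᵢ/Q.
τ₁ = 1480/38.5 = 38.442 s; τ₂ = 704/38.5 = 18.286 s.
Solving the cascade with C₁(0)=C₂(0)=0 gives C₂(t) = C_in[1 − (τ₁ e^(−t/τ₁) − τ₂ e^(−t/τ₂))/(τ₁ − τ₂)].
At t = 24.8: e^(−t/τ₁) = 0.52459, e^(−t/τ₂) = 0.25763.
C₂ = 0.273·[1 − (38.442·0.52459 − 18.286·0.25763)/(20.156)] = 0.273·0.23321 = 0.063667 mg/L.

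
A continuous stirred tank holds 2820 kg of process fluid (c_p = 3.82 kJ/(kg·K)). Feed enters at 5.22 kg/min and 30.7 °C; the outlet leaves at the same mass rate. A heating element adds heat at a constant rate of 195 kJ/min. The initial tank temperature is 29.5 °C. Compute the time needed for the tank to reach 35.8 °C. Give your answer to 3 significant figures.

461 min

Unsteady energy balance on the tank contents: M c_p dT/dt = ṁ c_p (T_in − T) + 195.
τ = M/ṁ = 540.23 min; T_ss = T_in + Q̇/(ṁ c_p) = 40.479 °C.
T(t) = T_ss + (T₀ − T_ss) e^(−t/τ). Set T = 35.8:
e^(−t/τ) = (35.8 − 40.479)/(29.5 − 40.479) = 0.42618
t = −540.23 · ln(0.42618) = 460.75 min.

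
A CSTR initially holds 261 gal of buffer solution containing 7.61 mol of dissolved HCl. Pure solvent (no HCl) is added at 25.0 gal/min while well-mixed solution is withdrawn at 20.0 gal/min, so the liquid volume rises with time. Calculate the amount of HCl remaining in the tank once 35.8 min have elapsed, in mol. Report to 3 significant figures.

Total volume: dV/dt = Q_in − Q_out = 5.0000 gal/min, so V(t) = 261 + 5.0000 t and V(35.8) = 440.00 gal.
No HCl enters, so dm/dt = −Q_out · (m/V).
dm/m = −Q_out dt/(V₀ + 5.0000 t); integrating gives ln(m/m₀) = −(Q_out/(Q_in−Q_out)) ln(V/V₀).
m = m₀ (V₀/V)^(Q_out/(Q_in−Q_out)) = 7.61 × (261/440.00)^(4.0000) = 0.94218 mol.

0.942 mol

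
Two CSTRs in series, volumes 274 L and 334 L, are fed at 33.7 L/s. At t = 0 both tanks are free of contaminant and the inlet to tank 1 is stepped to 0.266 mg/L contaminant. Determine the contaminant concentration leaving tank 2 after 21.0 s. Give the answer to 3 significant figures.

0.180 mg/L

Time constants: τᵢ = Vᵢ/Q for each well-mixed tank.
τ₁ = 274/33.7 = 8.1306 s; τ₂ = 334/33.7 = 9.9110 s.
Tank 1: C₁ = C_in(1 − e^(−t/τ₁)). Tank 2 (τ₁ ≠ τ₂): C₂ = C_in[1 − (τ₁ e^(−t/τ₁) − τ₂ e^(−t/τ₂))/(τ₁ − τ₂)].
At t = 21.0: e^(−t/τ₁) = 0.075559, e^(−t/τ₂) = 0.12017.
C₂ = 0.266·[1 − (8.1306·0.075559 − 9.9110·0.12017)/(-1.7804)] = 0.266·0.67611 = 0.17985 mg/L.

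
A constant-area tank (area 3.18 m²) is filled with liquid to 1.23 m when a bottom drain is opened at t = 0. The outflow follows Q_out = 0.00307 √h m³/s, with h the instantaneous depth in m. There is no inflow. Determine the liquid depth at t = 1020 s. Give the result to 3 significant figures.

0.380 m

With no inflow, A dh/dt = −0.00307 √h.
∫ h^(−1/2) dh = −(0.00307/A) ∫ dt, giving 2√h = 2√h₀ − (0.00307/A) t.
√h = √1.23 − 0.00307·1020/(2·3.18) = 1.1091 − 0.49236 = 0.61670.
h = 0.61670² = 0.38031 m.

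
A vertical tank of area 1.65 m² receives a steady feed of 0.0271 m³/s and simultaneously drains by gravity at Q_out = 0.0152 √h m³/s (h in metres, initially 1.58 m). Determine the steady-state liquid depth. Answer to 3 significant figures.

Volume balance on the tank: A dh/dt = Q_in − 0.0152 √h. At steady state dh/dt = 0:
Q_in = 0.0152 √h_ss ⇒ √h_ss = 0.0271/0.0152 = 1.7829.
h_ss = 1.7829² = 3.1787 m. (Since h₀ = 1.58 m < h_ss, the level will rise toward this value.)

3.18 m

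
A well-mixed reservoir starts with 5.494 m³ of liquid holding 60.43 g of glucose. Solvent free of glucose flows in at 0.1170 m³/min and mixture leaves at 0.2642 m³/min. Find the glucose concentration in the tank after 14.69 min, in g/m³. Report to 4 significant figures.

Total volume: dV/dt = Q_in − Q_out = -0.147200 m³/min, so V(t) = 5.494 − 0.147200 t and V(14.69) = 3.33163 m³.
No glucose enters, so dm/dt = −Q_out · (m/V).
dm/m = −Q_out dt/(V₀ − 0.147200 t); integrating gives ln(m/m₀) = −(Q_out/(Q_in−Q_out)) ln(V/V₀).
m = m₀ (V₀/V)^(Q_out/(Q_in−Q_out)) = 60.43 × (5.494/3.33163)^(-1.79484) = 24.6239 g.
C = m/V = 24.6239/3.33163 = 7.39095 g/m³.

7.391 g/m³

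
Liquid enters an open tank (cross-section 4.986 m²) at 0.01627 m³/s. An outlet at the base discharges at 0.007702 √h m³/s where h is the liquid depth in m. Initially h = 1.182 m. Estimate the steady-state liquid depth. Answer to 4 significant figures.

4.462 m

A dh/dt = Q_in − 0.007702 √h. Steady state requires inflow = outflow:
Q_in = 0.007702 √h_ss ⇒ √h_ss = 0.01627/0.007702 = 2.11244.
h_ss = 2.11244² = 4.46240 m. (Since h₀ = 1.182 m < h_ss, the level will rise toward this value.)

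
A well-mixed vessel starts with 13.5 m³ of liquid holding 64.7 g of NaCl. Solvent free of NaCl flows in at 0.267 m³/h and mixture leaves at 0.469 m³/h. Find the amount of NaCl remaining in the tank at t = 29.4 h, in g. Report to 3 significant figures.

Let m(t) be the amount of NaCl. Volume: V(t) = V₀ + (Q_in − Q_out) t = 13.5 − 0.20200 t; V(29.4) = 7.5612 m³.
No NaCl enters, so dm/dt = −Q_out · (m/V).
Separate: dm/m = −Q_out dt/V(t) ⇒ ln(m/m₀) = −(Q_out/(Q_in−Q_out)) ln(V/V₀).
m = m₀ (V₀/V)^(Q_out/(Q_in−Q_out)) = 64.7 × (13.5/7.5612)^(-2.3218) = 16.843 g.

16.8 g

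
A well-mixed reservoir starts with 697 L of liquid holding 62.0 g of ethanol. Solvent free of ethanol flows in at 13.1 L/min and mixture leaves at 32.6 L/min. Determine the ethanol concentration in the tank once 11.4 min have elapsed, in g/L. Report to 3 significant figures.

Let m(t) be the amount of ethanol. Volume: V(t) = V₀ + (Q_in − Q_out) t = 697 − 19.500 t; V(11.4) = 474.70 L.
Solute balance: dm/dt = 0 − Q_out C = −Q_out m/V(t).
dm/m = −Q_out dt/(V₀ − 19.500 t); integrating gives ln(m/m₀) = −(Q_out/(Q_in−Q_out)) ln(V/V₀).
m = m₀ (V₀/V)^(Q_out/(Q_in−Q_out)) = 62.0 × (697/474.70)^(-1.6718) = 32.622 g.
C = m/V = 32.622/474.70 = 0.068722 g/L.

0.0687 g/L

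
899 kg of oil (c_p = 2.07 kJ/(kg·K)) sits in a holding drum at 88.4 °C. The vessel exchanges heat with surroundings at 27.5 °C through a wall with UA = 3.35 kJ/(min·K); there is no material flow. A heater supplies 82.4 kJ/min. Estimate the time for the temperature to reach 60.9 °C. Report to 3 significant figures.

787 min

Lumped-capacitance energy balance: M c_p dT/dt = UA(T_amb − T) + Q̇.
τ = M c_p/UA = 555.50 min; T_ss = T_amb + Q̇/UA = 27.5 + 82.4/3.35 = 52.097 °C.
T(t) = T_ss + (T₀ − T_ss)e^(−t/τ); set T = 60.9:
t = −τ ln[(T − T_ss)/(T₀ − T_ss)] = −555.50 · ln(0.24249) = 787.04 min.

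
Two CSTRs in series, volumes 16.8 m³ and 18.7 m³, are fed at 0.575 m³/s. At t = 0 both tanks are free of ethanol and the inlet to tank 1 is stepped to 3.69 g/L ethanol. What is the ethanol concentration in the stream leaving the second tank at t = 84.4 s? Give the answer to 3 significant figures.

Each tank obeys Vᵢ dCᵢ/dt = Q(Cᵢ₋₁ − Cᵢ), so τᵢ = Vᵢ/Q.
τ₁ = 16.8/0.575 = 29.217 s; τ₂ = 18.7/0.575 = 32.522 s.
Solving the cascade with C₁(0)=C₂(0)=0 gives C₂(t) = C_in[1 − (τ₁ e^(−t/τ₁) − τ₂ e^(−t/τ₂))/(τ₁ − τ₂)].
At t = 84.4: e^(−t/τ₁) = 0.055649, e^(−t/τ₂) = 0.074632.
C₂ = 3.69·[1 − (29.217·0.055649 − 32.522·0.074632)/(-3.3043)] = 3.69·0.75752 = 2.7952 g/L.

2.80 g/L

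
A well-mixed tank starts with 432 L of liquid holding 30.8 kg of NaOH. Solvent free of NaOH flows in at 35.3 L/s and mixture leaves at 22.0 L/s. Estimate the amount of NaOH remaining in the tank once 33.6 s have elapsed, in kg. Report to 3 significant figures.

9.51 kg

Let m(t) be the amount of NaOH. Volume: V(t) = V₀ + (Q_in − Q_out) t = 432 + 13.300 t; V(33.6) = 878.88 L.
No NaOH enters, so dm/dt = −Q_out · (m/V).
dm/m = −Q_out dt/(V₀ + 13.300 t); integrating gives ln(m/m₀) = −(Q_out/(Q_in−Q_out)) ln(V/V₀).
m = m₀ (V₀/V)^(Q_out/(Q_in−Q_out)) = 30.8 × (432/878.88)^(1.6541) = 9.5135 kg.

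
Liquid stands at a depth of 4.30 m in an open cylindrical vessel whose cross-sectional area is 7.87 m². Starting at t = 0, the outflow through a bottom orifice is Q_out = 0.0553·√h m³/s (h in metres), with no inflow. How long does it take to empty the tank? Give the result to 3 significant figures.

590 s

With no inflow, A dh/dt = −0.0553 √h.
Separate and integrate: 2(√h − √h₀) = −(0.0553/A) t.
Tank is empty when √h = 0: t_empty = 2A√h₀/0.0553.
t_empty = 2·7.87·√4.30/0.0553 = 15.740·2.0736/0.0553 = 590.22 s.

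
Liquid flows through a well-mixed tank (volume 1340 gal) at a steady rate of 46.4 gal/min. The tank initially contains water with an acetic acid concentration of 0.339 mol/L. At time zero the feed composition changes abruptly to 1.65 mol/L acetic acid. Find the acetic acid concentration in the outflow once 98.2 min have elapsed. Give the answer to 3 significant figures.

1.61 mol/L

Unsteady species balance (constant V, well mixed): V dC/dt = Q(C_in − C).
So dC/dt = (C_in − C)/τ with τ = V/Q = 1340/46.4 = 28.879 min.
Solution: C(t) = C_in + (C₀ − C_in) e^(−t/τ).
C(98.2) = 1.65 + (0.339 − 1.65)·e^(−98.2/28.879) = 1.65 + (-1.3110)·0.033361 = 1.6063 mol/L.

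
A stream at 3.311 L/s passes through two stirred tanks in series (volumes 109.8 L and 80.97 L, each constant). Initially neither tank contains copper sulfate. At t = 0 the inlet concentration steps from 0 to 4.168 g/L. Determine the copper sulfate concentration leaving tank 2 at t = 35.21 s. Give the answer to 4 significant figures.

1.452 g/L

Species balance on tank i: dCᵢ/dt = (Cᵢ₋₁ − Cᵢ)/τᵢ with τᵢ = Vᵢ/Q.
τ₁ = 109.8/3.311 = 33.1622 s; τ₂ = 80.97/3.311 = 24.4548 s.
Solving the cascade with C₁(0)=C₂(0)=0 gives C₂(t) = C_in[1 − (τ₁ e^(−t/τ₁) − τ₂ e^(−t/τ₂))/(τ₁ − τ₂)].
At t = 35.21: e^(−t/τ₁) = 0.345850, e^(−t/τ₂) = 0.236976.
C₂ = 4.168·[1 − (33.1622·0.345850 − 24.4548·0.236976)/(8.70734)] = 4.168·0.348376 = 1.45203 g/L.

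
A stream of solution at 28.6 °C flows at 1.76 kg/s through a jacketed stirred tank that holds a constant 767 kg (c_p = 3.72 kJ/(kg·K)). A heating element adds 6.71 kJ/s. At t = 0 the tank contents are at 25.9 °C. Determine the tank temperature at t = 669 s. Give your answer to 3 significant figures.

First-law balance (no shaft work): M c_p dT/dt = ṁ c_p (T_in − T) + 6.71.
τ = M/ṁ = 435.80 s; T_ss = T_in + Q̇/(ṁ c_p) = 28.6 + 6.71/(1.76·3.72) = 29.625 °C.
T approaches T_ss exponentially: T(t) = T_ss + (T₀ − T_ss) e^(−t/τ).
T(669) = 29.625 + (-3.7249)·e^(−669/435.80) = 29.625 + (-3.7249)·0.21543 = 28.822 °C.

28.8 °C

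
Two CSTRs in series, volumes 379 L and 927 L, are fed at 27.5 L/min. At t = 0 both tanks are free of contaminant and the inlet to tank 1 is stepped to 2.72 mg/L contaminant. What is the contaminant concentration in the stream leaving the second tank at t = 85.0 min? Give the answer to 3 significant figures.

2.35 mg/L

Time constants: τᵢ = Vᵢ/Q for each well-mixed tank.
τ₁ = 379/27.5 = 13.782 min; τ₂ = 927/27.5 = 33.709 min.
Tank 1: C₁ = C_in(1 − e^(−t/τ₁)). Tank 2 (τ₁ ≠ τ₂): C₂ = C_in[1 − (τ₁ e^(−t/τ₁) − τ₂ e^(−t/τ₂))/(τ₁ − τ₂)].
At t = 85.0: e^(−t/τ₁) = 0.0020964, e^(−t/τ₂) = 0.080333.
C₂ = 2.72·[1 − (13.782·0.0020964 − 33.709·0.080333)/(-19.927)] = 2.72·0.86556 = 2.3543 mg/L.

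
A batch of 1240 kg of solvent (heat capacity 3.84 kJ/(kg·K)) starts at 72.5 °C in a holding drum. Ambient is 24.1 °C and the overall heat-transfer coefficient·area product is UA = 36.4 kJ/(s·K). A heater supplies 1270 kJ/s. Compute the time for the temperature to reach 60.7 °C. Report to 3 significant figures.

270 s

Heat balance on the well-mixed liquid: M c_p dT/dt = −UA(T − T_amb) + Q̇.
τ = M c_p/UA = 130.81 s; T_ss = T_amb + Q̇/UA = 24.1 + 1270/36.4 = 58.990 °C.
T(t) = T_ss + (T₀ − T_ss)e^(−t/τ); set T = 60.7:
t = −τ ln[(T − T_ss)/(T₀ − T_ss)] = −130.81 · ln(0.12657) = 270.39 s.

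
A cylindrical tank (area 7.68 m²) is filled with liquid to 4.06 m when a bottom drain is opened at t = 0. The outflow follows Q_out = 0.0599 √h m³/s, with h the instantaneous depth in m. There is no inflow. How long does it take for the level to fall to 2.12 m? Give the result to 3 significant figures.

A dh/dt = −Q_out = −0.0599 √h.
Separate and integrate: 2(√h − √h₀) = −(0.0599/A) t.
t = 2A(√h₀ − √h)/0.0599 = 2·7.68·(√4.06 − √2.12)/0.0599
  = 15.360 × (2.0149 − 1.4560) / 0.0599 = 143.32 s.

143 s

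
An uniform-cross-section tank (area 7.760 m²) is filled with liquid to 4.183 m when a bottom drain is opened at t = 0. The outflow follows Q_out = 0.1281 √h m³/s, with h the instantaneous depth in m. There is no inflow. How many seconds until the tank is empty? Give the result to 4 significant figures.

247.8 s

With no inflow, A dh/dt = −0.1281 √h.
∫ h^(−1/2) dh = −(0.1281/A) ∫ dt, giving 2√h = 2√h₀ − (0.1281/A) t.
Set h = 0: 2√h₀ = (0.1281/A) t_empty ⇒ t_empty = 2A√h₀/0.1281.
t_empty = 2·7.760·√4.183/0.1281 = 15.5200·2.04524/0.1281 = 247.792 s.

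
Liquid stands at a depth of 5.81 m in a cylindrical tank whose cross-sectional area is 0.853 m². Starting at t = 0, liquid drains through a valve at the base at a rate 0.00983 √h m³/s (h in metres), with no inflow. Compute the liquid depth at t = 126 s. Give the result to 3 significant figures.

2.84 m

A dh/dt = −Q_out = −0.00983 √h.
This is separable: 2 d(√h)/dt = −0.00983/A, so √h = √h₀ − (0.00983/(2A)) t.
√h = √5.81 − 0.00983·126/(2·0.853) = 2.4104 − 0.72601 = 1.6844.
h = 1.6844² = 2.8371 m.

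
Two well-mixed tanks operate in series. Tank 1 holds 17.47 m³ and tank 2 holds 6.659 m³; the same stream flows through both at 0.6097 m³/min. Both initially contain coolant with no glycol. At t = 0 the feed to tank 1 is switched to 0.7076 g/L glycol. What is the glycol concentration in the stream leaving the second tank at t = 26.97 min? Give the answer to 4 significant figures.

0.2984 g/L

Species balance on tank i: dCᵢ/dt = (Cᵢ₋₁ − Cᵢ)/τᵢ with τᵢ = Vᵢ/Q.
τ₁ = 17.47/0.6097 = 28.6534 min; τ₂ = 6.659/0.6097 = 10.9218 min.
Solving the cascade with C₁(0)=C₂(0)=0 gives C₂(t) = C_in[1 − (τ₁ e^(−t/τ₁) − τ₂ e^(−t/τ₂))/(τ₁ − τ₂)].
At t = 26.97: e^(−t/τ₁) = 0.390140, e^(−t/τ₂) = 0.0846372.
C₂ = 0.7076·[1 − (28.6534·0.390140 − 10.9218·0.0846372)/(17.7317)] = 0.7076·0.421686 = 0.298385 g/L.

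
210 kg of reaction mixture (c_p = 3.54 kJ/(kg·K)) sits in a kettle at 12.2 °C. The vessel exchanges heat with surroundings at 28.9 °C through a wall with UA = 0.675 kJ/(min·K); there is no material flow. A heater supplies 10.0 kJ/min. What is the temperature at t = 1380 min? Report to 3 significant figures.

34.7 °C

Unsteady energy balance on the tank contents: M c_p dT/dt = −UA(T − T_amb) + Q̇.
dT/dt = (T_ss − T)/τ with T_ss = T_amb + Q̇/UA = 28.9 + 10.0/0.675 = 43.715 °C, τ = M c_p/UA = 210·3.54/0.675 = 1101.3 min.
Integrating: T(t) = T_ss + (T₀ − T_ss) e^(−t/τ).
T(1380) = 43.715 + (-31.515)·0.28564 = 34.713 °C.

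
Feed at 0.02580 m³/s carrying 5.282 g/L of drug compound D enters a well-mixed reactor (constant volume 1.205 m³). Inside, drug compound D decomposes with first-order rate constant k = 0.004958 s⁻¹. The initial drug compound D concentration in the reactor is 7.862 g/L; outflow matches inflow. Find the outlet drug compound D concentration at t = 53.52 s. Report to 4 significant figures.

5.160 g/L

Accumulation = in − out − consumed: V dC/dt = Q C_in − Q C − k V C.
dC/dt = (Q/V) C_in − (Q/V + k) C; effective rate a = Q/V + k = 0.0214108 + 0.004958 = 0.0263688 s⁻¹.
C_ss = Q C_in/(Q + kV) = 4.28885 g/L; C(t) = C_ss + (C₀ − C_ss) e^(−a t).
C(53.52) = 4.28885 + (3.57315)·e^(−0.0263688·53.52) = 4.28885 + (3.57315)·0.243836 = 5.16011 g/L.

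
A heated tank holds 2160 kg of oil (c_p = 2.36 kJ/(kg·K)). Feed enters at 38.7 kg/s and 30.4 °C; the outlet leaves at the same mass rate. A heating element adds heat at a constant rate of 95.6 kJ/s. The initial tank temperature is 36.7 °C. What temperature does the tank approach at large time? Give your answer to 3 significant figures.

M c_p dT/dt = ṁ c_p (T_in − T) + Q̇.
At steady state dT/dt = 0 ⇒ T_ss = T_in + Q̇/(ṁ c_p) = 30.4 + 95.6/(38.7·2.36) = 31.447 °C.

31.4 °C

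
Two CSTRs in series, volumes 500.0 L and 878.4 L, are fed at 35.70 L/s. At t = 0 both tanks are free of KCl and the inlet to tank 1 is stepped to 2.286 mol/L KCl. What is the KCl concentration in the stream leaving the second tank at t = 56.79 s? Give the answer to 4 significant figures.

1.811 mol/L

Time constants: τᵢ = Vᵢ/Q for each well-mixed tank.
τ₁ = 500.0/35.70 = 14.0056 s; τ₂ = 878.4/35.70 = 24.6050 s.
Tank 1: C₁ = C_in(1 − e^(−t/τ₁)). Tank 2 (τ₁ ≠ τ₂): C₂ = C_in[1 − (τ₁ e^(−t/τ₁) − τ₂ e^(−t/τ₂))/(τ₁ − τ₂)].
At t = 56.79: e^(−t/τ₁) = 0.0173388, e^(−t/τ₂) = 0.0994537.
C₂ = 2.286·[1 − (14.0056·0.0173388 − 24.6050·0.0994537)/(-10.5994)] = 2.286·0.792044 = 1.81061 mol/L.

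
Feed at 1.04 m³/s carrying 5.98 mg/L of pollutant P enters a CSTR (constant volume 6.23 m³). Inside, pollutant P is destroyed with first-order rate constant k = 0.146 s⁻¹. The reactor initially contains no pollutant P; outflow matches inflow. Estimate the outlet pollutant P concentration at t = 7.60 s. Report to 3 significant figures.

V dC/dt = Q(C_in − C) − k V C.
dC/dt = (Q/V) C_in − (Q/V + k) C; effective rate a = Q/V + k = 0.16693 + 0.146 = 0.31293 s⁻¹.
C_ss = Q C_in/(Q + kV) = 3.1900 mg/L; C(t) = C_ss + (C₀ − C_ss) e^(−a t).
C(7.60) = 3.1900 + (-3.1900)·e^(−0.31293·7.60) = 3.1900 + (-3.1900)·0.092708 = 2.8943 mg/L.

2.89 mg/L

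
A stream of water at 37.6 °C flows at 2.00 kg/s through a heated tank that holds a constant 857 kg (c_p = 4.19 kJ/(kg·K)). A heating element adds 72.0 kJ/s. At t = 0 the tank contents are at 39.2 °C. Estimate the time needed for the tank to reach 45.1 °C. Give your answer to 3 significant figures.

M c_p dT/dt = ṁ c_p (T_in − T) + Q̇.
τ = M/ṁ = 428.50 s; T_ss = T_in + Q̇/(ṁ c_p) = 46.192 °C.
T(t) = T_ss + (T₀ − T_ss) e^(−t/τ). Set T = 45.1:
e^(−t/τ) = (45.1 − 46.192)/(39.2 − 46.192) = 0.15616
t = −428.50 · ln(0.15616) = 795.66 s.

796 s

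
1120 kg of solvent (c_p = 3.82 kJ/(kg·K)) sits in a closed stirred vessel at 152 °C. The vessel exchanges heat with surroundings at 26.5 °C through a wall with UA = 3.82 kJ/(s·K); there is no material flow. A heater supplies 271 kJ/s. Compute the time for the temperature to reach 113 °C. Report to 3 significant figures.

1410 s

Lumped-capacitance energy balance: M c_p dT/dt = UA(T_amb − T) + Q̇.
τ = M c_p/UA = 1120.0 s; T_ss = T_amb + Q̇/UA = 26.5 + 271/3.82 = 97.442 °C.
T(t) = T_ss + (T₀ − T_ss)e^(−t/τ); set T = 113:
t = −τ ln[(T − T_ss)/(T₀ − T_ss)] = −1120.0 · ln(0.28516) = 1405.3 s.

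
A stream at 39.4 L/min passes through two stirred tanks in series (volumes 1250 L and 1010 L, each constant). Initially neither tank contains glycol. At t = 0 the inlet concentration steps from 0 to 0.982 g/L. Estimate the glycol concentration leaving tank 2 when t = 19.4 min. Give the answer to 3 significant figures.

Time constants: τᵢ = Vᵢ/Q for each well-mixed tank.
τ₁ = 1250/39.4 = 31.726 min; τ₂ = 1010/39.4 = 25.635 min.
Tank 1: C₁ = C_in(1 − e^(−t/τ₁)). Tank 2 (τ₁ ≠ τ₂): C₂ = C_in[1 − (τ₁ e^(−t/τ₁) − τ₂ e^(−t/τ₂))/(τ₁ − τ₂)].
At t = 19.4: e^(−t/τ₁) = 0.54254, e^(−t/τ₂) = 0.46917.
C₂ = 0.982·[1 − (31.726·0.54254 − 25.635·0.46917)/(6.0914)] = 0.982·0.14868 = 0.14600 g/L.

0.146 g/L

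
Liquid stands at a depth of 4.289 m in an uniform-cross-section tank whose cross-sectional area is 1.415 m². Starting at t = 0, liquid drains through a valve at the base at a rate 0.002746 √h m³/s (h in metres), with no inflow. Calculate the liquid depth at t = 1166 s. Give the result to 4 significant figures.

A dh/dt = −Q_out = −0.002746 √h.
Separate and integrate: 2(√h − √h₀) = −(0.002746/A) t.
√h = √4.289 − 0.002746·1166/(2·1.415) = 2.07099 − 1.13139 = 0.939599.
h = 0.939599² = 0.882847 m.

0.8828 m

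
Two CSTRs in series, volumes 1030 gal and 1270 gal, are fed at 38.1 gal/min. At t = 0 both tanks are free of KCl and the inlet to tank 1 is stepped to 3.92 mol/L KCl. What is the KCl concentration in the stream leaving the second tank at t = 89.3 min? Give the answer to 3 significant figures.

3.11 mol/L

Species balance on tank i: dCᵢ/dt = (Cᵢ₋₁ − Cᵢ)/τᵢ with τᵢ = Vᵢ/Q.
τ₁ = 1030/38.1 = 27.034 min; τ₂ = 1270/38.1 = 33.333 min.
Tank 1: C₁ = C_in(1 − e^(−t/τ₁)). Tank 2 (τ₁ ≠ τ₂): C₂ = C_in[1 − (τ₁ e^(−t/τ₁) − τ₂ e^(−t/τ₂))/(τ₁ − τ₂)].
At t = 89.3: e^(−t/τ₁) = 0.036764, e^(−t/τ₂) = 0.068632.
C₂ = 3.92·[1 − (27.034·0.036764 − 33.333·0.068632)/(-6.2992)] = 3.92·0.79460 = 3.1148 mol/L.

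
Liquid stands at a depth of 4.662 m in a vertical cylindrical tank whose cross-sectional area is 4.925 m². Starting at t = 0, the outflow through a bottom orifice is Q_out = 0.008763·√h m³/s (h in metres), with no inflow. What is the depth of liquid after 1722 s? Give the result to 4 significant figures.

0.3934 m

Accumulation of liquid (constant cross-section A): A dh/dt = −0.008763 √h.
∫ h^(−1/2) dh = −(0.008763/A) ∫ dt, giving 2√h = 2√h₀ − (0.008763/A) t.
√h = √4.662 − 0.008763·1722/(2·4.925) = 2.15917 − 1.53197 = 0.627198.
h = 0.627198² = 0.393378 m.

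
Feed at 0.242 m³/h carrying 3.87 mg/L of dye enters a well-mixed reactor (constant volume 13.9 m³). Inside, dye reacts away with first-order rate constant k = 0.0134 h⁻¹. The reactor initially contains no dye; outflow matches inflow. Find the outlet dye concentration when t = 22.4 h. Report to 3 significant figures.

1.09 mg/L

Accumulation = in − out − consumed: V dC/dt = Q C_in − Q C − k V C.
This is linear with rate a = Q/V + k = 0.030810 h⁻¹.
C_ss = Q C_in/(Q + kV) = 2.1868 mg/L; C(t) = C_ss + (C₀ − C_ss) e^(−a t).
C(22.4) = 2.1868 + (-2.1868)·e^(−0.030810·22.4) = 2.1868 + (-2.1868)·0.50150 = 1.0901 mg/L.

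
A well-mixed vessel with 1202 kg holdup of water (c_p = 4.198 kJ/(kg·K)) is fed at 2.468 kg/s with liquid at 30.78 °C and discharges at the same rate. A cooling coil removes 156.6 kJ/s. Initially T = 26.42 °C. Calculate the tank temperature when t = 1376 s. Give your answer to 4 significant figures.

M c_p dT/dt = ṁ c_p (T_in − T) − Q̇.
τ = M/ṁ = 487.034 s; T_ss = T_in − Q̇/(ṁ c_p) = 30.78 − 156.6/(2.468·4.198) = 15.6651 °C.
This is linear first-order; T(t) = T_ss + (T₀ − T_ss) e^(−t/τ).
T(1376) = 15.6651 + (10.7549)·e^(−1376/487.034) = 15.6651 + (10.7549)·0.0592930 = 16.3028 °C.

16.30 °C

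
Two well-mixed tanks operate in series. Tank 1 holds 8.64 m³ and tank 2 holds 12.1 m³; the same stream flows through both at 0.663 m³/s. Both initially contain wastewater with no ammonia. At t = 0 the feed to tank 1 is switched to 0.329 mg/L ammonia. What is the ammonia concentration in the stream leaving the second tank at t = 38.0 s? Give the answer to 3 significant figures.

0.230 mg/L

Time constants: τᵢ = Vᵢ/Q for each well-mixed tank.
τ₁ = 8.64/0.663 = 13.032 s; τ₂ = 12.1/0.663 = 18.250 s.
Solving the cascade with C₁(0)=C₂(0)=0 gives C₂(t) = C_in[1 − (τ₁ e^(−t/τ₁) − τ₂ e^(−t/τ₂))/(τ₁ − τ₂)].
At t = 38.0: e^(−t/τ₁) = 0.054151, e^(−t/τ₂) = 0.12466.
C₂ = 0.329·[1 − (13.032·0.054151 − 18.250·0.12466)/(-5.2187)] = 0.329·0.69926 = 0.23006 mg/L.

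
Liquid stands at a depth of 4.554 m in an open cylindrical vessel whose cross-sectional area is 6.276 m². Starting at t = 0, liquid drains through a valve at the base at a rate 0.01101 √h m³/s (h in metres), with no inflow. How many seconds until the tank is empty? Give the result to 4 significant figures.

A dh/dt = −Q_out = −0.01101 √h.
This is separable: 2 d(√h)/dt = −0.01101/A, so √h = √h₀ − (0.01101/(2A)) t.
Tank is empty when √h = 0: t_empty = 2A√h₀/0.01101.
t_empty = 2·6.276·√4.554/0.01101 = 12.5520·2.13401/0.01101 = 2432.89 s.

2433 s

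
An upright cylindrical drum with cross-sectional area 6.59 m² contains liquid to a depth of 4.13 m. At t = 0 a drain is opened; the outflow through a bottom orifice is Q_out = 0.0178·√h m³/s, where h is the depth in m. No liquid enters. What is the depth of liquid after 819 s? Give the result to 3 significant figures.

0.858 m

Volume balance on the tank: A dh/dt = −0.0178 √h.
Separate and integrate: 2(√h − √h₀) = −(0.0178/A) t.
√h = √4.13 − 0.0178·819/(2·6.59) = 2.0322 − 1.1061 = 0.92616.
h = 0.92616² = 0.85776 m.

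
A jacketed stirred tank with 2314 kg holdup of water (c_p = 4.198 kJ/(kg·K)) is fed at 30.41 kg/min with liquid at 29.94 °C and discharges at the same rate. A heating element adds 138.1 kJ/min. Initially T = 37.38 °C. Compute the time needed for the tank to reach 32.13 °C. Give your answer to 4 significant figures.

132.9 min

M c_p dT/dt = ṁ c_p (T_in − T) + Q̇.
τ = M/ṁ = 76.0934 min; T_ss = T_in + Q̇/(ṁ c_p) = 31.0218 °C.
T(t) = T_ss + (T₀ − T_ss) e^(−t/τ). Set T = 32.13:
e^(−t/τ) = (32.13 − 31.0218)/(37.38 − 31.0218) = 0.174299
t = −76.0934 · ln(0.174299) = 132.934 min.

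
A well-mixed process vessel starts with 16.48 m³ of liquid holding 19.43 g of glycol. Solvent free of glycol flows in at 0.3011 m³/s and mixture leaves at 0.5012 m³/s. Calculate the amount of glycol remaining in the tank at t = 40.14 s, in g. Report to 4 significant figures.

3.644 g

Total volume: dV/dt = Q_in − Q_out = -0.200100 m³/s, so V(t) = 16.48 − 0.200100 t and V(40.14) = 8.44799 m³.
Solute balance: dm/dt = 0 − Q_out C = −Q_out m/V(t).
Separate: dm/m = −Q_out dt/V(t) ⇒ ln(m/m₀) = −(Q_out/(Q_in−Q_out)) ln(V/V₀).
m = m₀ (V₀/V)^(Q_out/(Q_in−Q_out)) = 19.43 × (16.48/8.44799)^(-2.50475) = 3.64406 g.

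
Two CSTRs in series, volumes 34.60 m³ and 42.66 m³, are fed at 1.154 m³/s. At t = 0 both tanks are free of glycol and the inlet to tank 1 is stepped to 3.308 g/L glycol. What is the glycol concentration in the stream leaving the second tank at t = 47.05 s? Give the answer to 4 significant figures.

Each tank obeys Vᵢ dCᵢ/dt = Q(Cᵢ₋₁ − Cᵢ), so τᵢ = Vᵢ/Q.
τ₁ = 34.60/1.154 = 29.9827 s; τ₂ = 42.66/1.154 = 36.9671 s.
Tank 1: C₁ = C_in(1 − e^(−t/τ₁)). Tank 2 (τ₁ ≠ τ₂): C₂ = C_in[1 − (τ₁ e^(−t/τ₁) − τ₂ e^(−t/τ₂))/(τ₁ − τ₂)].
At t = 47.05: e^(−t/τ₁) = 0.208203, e^(−t/τ₂) = 0.280059.
C₂ = 3.308·[1 − (29.9827·0.208203 − 36.9671·0.280059)/(-6.98440)] = 3.308·0.411478 = 1.36117 g/L.

1.361 g/L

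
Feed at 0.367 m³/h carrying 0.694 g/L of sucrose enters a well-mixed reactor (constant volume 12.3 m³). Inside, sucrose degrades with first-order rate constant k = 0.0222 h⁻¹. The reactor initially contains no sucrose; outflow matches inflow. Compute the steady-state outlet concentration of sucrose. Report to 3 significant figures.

Species balance: V dC/dt = Q C_in − Q C − k V C.
Steady state (dC/dt = 0): C_ss = Q C_in/(Q + kV) = C_in/(1 + kV/Q).
C_ss = 0.367·0.694/(0.367 + 0.0222·12.3) = 0.25470/0.64006 = 0.39793 g/L.

0.398 g/L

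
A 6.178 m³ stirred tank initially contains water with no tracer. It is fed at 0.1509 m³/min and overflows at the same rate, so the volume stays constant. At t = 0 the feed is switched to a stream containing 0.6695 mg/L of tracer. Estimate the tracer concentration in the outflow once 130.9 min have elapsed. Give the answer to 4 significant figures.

Transient balance on the dissolved component: V dC/dt = Q(C_in − C).
Time constant τ = V/Q = 6.178/0.1509 = 40.9410 min.
Solution: C(t) = C_in + (C₀ − C_in) e^(−t/τ).
C(130.9) = 0.6695 + (0 − 0.6695)·e^(−130.9/40.9410) = 0.6695 + (-0.669500)·0.0408731 = 0.642135 mg/L.

0.6421 mg/L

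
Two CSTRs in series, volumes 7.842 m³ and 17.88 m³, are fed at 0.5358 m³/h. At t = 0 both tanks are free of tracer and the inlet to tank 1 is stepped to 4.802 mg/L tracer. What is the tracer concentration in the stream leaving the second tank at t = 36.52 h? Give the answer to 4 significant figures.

Each tank obeys Vᵢ dCᵢ/dt = Q(Cᵢ₋₁ − Cᵢ), so τᵢ = Vᵢ/Q.
τ₁ = 7.842/0.5358 = 14.6361 h; τ₂ = 17.88/0.5358 = 33.3707 h.
Tank 1: C₁ = C_in(1 − e^(−t/τ₁)). Tank 2 (τ₁ ≠ τ₂): C₂ = C_in[1 − (τ₁ e^(−t/τ₁) − τ₂ e^(−t/τ₂))/(τ₁ − τ₂)].
At t = 36.52: e^(−t/τ₁) = 0.0824793, e^(−t/τ₂) = 0.334749.
C₂ = 4.802·[1 − (14.6361·0.0824793 − 33.3707·0.334749)/(-18.7346)] = 4.802·0.468170 = 2.24815 mg/L.

2.248 mg/L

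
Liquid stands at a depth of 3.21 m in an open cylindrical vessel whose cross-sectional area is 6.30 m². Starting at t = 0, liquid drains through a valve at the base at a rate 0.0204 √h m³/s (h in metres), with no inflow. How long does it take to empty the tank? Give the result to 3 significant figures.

1110 s

A dh/dt = −Q_out = −0.0204 √h.
This is separable: 2 d(√h)/dt = −0.0204/A, so √h = √h₀ − (0.0204/(2A)) t.
Set h = 0: 2√h₀ = (0.0204/A) t_empty ⇒ t_empty = 2A√h₀/0.0204.
t_empty = 2·6.30·√3.21/0.0204 = 12.600·1.7916/0.0204 = 1106.6 s.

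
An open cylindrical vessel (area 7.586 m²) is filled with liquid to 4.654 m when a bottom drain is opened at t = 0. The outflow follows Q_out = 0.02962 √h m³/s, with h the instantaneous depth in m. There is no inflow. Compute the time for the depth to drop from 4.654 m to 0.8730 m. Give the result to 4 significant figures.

626.4 s

Accumulation of liquid (constant cross-section A): A dh/dt = −0.02962 √h.
Separate and integrate: 2(√h − √h₀) = −(0.02962/A) t.
t = 2A(√h₀ − √h)/0.02962 = 2·7.586·(√4.654 − √0.8730)/0.02962
  = 15.1720 × (2.15731 − 0.934345) / 0.02962 = 626.431 s.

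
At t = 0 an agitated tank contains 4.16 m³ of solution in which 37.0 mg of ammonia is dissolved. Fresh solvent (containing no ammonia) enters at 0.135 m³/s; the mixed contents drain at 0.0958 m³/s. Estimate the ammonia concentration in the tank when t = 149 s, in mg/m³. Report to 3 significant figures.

Let m(t) be the amount of ammonia. Volume: V(t) = V₀ + (Q_in − Q_out) t = 4.16 + 0.039200 t; V(149) = 10.001 m³.
No ammonia enters, so dm/dt = −Q_out · (m/V).
dm/m = −Q_out dt/(V₀ + 0.039200 t); integrating gives ln(m/m₀) = −(Q_out/(Q_in−Q_out)) ln(V/V₀).
m = m₀ (V₀/V)^(Q_out/(Q_in−Q_out)) = 37.0 × (4.16/10.001)^(2.4439) = 4.3374 mg.
C = m/V = 4.3374/10.001 = 0.43370 mg/m³.

0.434 mg/m³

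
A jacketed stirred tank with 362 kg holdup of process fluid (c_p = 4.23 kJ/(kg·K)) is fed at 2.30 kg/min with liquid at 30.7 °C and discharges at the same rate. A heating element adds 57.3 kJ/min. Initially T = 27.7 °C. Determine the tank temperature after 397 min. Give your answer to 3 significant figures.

M c_p dT/dt = ṁ c_p (T_in − T) + Q̇.
τ = M/ṁ = 157.39 min; T_ss = T_in + Q̇/(ṁ c_p) = 30.7 + 57.3/(2.30·4.23) = 36.590 °C.
This is linear first-order; T(t) = T_ss + (T₀ − T_ss) e^(−t/τ).
T(397) = 36.590 + (-8.8896)·e^(−397/157.39) = 36.590 + (-8.8896)·0.080269 = 35.876 °C.

35.9 °C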